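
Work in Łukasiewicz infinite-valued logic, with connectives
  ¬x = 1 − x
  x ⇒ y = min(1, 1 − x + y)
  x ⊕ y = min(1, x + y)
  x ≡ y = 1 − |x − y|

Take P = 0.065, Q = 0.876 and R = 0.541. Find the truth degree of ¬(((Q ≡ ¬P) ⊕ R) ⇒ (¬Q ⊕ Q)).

0.000

¬P = 1 − 0.065 = 0.935
Q ≡ ¬P = 1 − |0.876 − 0.935| = 1 − 0.059 = 0.941
(Q ≡ ¬P) ⊕ R = min(1, 0.941 + 0.541) = min(1, 1.482) = 1.000
¬Q = 1 − 0.876 = 0.124
¬Q ⊕ Q = min(1, 0.124 + 0.876) = min(1, 1.000) = 1.000
((Q ≡ ¬P) ⊕ R) ⇒ (¬Q ⊕ Q) = min(1, 1 − 1.000 + 1.000) = min(1, 1.000) = 1.000
¬(((Q ≡ ¬P) ⊕ R) ⇒ (¬Q ⊕ Q)) = 1 − 1.000 = 0.000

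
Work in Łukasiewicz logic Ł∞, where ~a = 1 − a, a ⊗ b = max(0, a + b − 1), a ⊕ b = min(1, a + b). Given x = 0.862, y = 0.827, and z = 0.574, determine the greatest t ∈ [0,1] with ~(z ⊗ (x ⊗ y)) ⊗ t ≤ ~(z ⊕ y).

0.263

x ⊗ y = max(0, 0.862 + 0.827 − 1) = max(0, 0.689) = 0.689
z ⊗ (x ⊗ y) = max(0, 0.574 + 0.689 − 1) = max(0, 0.263) = 0.263
~(z ⊗ (x ⊗ y)) = 1 − 0.263 = 0.737
So the left factor is ~(z ⊗ (x ⊗ y)) = 0.737.
z ⊕ y = min(1, 0.574 + 0.827) = min(1, 1.401) = 1.000
~(z ⊕ y) = 1 − 1.000 = 0.000
So the right-hand bound is ~(z ⊕ y) = 0.000.
The residuum of the Łukasiewicz t-norm gives the supremum: min(1, 1 − 0.737 + 0.000).
1 − 0.737 + 0.000 = 0.263, so t = min(1, 0.263) = 0.263.
Check: 0.737 ⊗ 0.263 = max(0, 0.000) = 0.000 ≤ 0.000.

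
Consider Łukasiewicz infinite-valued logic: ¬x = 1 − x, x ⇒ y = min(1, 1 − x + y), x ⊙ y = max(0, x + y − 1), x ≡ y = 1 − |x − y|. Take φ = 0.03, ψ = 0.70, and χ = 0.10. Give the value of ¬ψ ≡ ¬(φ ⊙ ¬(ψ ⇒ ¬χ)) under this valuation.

¬ψ = 1 − 0.70 = 0.30
¬χ = 1 − 0.10 = 0.90
ψ ⇒ ¬χ = min(1, 1 − 0.70 + 0.90) = min(1, 1.20) = 1.00
¬(ψ ⇒ ¬χ) = 1 − 1.00 = 0.00
φ ⊙ ¬(ψ ⇒ ¬χ) = max(0, 0.03 + 0.00 − 1) = max(0, -0.97) = 0.00
¬(φ ⊙ ¬(ψ ⇒ ¬χ)) = 1 − 0.00 = 1.00
¬ψ ≡ ¬(φ ⊙ ¬(ψ ⇒ ¬χ)) = 1 − |0.30 − 1.00| = 1 − 0.70 = 0.30

0.30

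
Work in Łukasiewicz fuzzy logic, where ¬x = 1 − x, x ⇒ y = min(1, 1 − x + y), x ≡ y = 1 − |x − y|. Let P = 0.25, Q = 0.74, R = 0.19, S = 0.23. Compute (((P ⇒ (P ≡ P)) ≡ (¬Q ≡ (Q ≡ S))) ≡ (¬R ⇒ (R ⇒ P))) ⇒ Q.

P ≡ P = 1 − |0.25 − 0.25| = 1 − 0.00 = 1.00
P ⇒ (P ≡ P) = min(1, 1 − 0.25 + 1.00) = min(1, 1.75) = 1.00
¬Q = 1 − 0.74 = 0.26
Q ≡ S = 1 − |0.74 − 0.23| = 1 − 0.51 = 0.49
¬Q ≡ (Q ≡ S) = 1 − |0.26 − 0.49| = 1 − 0.23 = 0.77
(P ⇒ (P ≡ P)) ≡ (¬Q ≡ (Q ≡ S)) = 1 − |1.00 − 0.77| = 1 − 0.23 = 0.77
¬R = 1 − 0.19 = 0.81
R ⇒ P = min(1, 1 − 0.19 + 0.25) = min(1, 1.06) = 1.00
¬R ⇒ (R ⇒ P) = min(1, 1 − 0.81 + 1.00) = min(1, 1.19) = 1.00
((P ⇒ (P ≡ P)) ≡ (¬Q ≡ (Q ≡ S))) ≡ (¬R ⇒ (R ⇒ P)) = 1 − |0.77 − 1.00| = 1 − 0.23 = 0.77
(((P ⇒ (P ≡ P)) ≡ (¬Q ≡ (Q ≡ S))) ≡ (¬R ⇒ (R ⇒ P))) ⇒ Q = min(1, 1 − 0.77 + 0.74) = min(1, 0.97) = 0.97

0.97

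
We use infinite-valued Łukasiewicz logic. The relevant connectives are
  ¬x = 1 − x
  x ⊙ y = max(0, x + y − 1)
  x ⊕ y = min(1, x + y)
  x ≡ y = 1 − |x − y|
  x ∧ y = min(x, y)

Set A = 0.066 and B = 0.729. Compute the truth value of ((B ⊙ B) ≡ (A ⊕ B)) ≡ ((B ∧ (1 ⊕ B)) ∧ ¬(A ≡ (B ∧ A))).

B ⊙ B = max(0, 0.729 + 0.729 − 1) = max(0, 0.458) = 0.458
A ⊕ B = min(1, 0.066 + 0.729) = min(1, 0.795) = 0.795
(B ⊙ B) ≡ (A ⊕ B) = 1 − |0.458 − 0.795| = 1 − 0.337 = 0.663
1 ⊕ B = min(1, 1.000 + 0.729) = min(1, 1.729) = 1.000
B ∧ (1 ⊕ B) = min(0.729, 1.000) = 0.729
B ∧ A = min(0.729, 0.066) = 0.066
A ≡ (B ∧ A) = 1 − |0.066 − 0.066| = 1 − 0.000 = 1.000
¬(A ≡ (B ∧ A)) = 1 − 1.000 = 0.000
(B ∧ (1 ⊕ B)) ∧ ¬(A ≡ (B ∧ A)) = min(0.729, 0.000) = 0.000
((B ⊙ B) ≡ (A ⊕ B)) ≡ ((B ∧ (1 ⊕ B)) ∧ ¬(A ≡ (B ∧ A))) = 1 − |0.663 − 0.000| = 1 − 0.663 = 0.337

0.337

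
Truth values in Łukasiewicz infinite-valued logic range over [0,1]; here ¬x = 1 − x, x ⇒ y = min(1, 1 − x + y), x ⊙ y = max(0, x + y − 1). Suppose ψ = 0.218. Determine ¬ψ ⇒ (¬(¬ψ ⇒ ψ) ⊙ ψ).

¬ψ = 1 − 0.218 = 0.782
¬ψ ⇒ ψ = min(1, 1 − 0.782 + 0.218) = min(1, 0.436) = 0.436
¬(¬ψ ⇒ ψ) = 1 − 0.436 = 0.564
¬(¬ψ ⇒ ψ) ⊙ ψ = max(0, 0.564 + 0.218 − 1) = max(0, -0.218) = 0.000
¬ψ ⇒ (¬(¬ψ ⇒ ψ) ⊙ ψ) = min(1, 1 − 0.782 + 0.000) = min(1, 0.218) = 0.218

0.218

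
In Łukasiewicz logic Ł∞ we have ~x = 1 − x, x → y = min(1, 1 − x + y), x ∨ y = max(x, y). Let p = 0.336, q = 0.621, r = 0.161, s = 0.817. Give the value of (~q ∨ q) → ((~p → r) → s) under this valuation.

~q = 1 − 0.621 = 0.379
~q ∨ q = max(0.379, 0.621) = 0.621
~p = 1 − 0.336 = 0.664
~p → r = min(1, 1 − 0.664 + 0.161) = min(1, 0.497) = 0.497
(~p → r) → s = min(1, 1 − 0.497 + 0.817) = min(1, 1.320) = 1.000
(~q ∨ q) → ((~p → r) → s) = min(1, 1 − 0.621 + 1.000) = min(1, 1.379) = 1.000

1.000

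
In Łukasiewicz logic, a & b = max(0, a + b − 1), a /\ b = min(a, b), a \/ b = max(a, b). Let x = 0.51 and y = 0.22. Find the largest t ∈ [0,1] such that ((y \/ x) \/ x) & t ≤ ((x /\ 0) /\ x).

0.49

y \/ x = max(0.22, 0.51) = 0.51
(y \/ x) \/ x = max(0.51, 0.51) = 0.51
So the left factor is (y \/ x) \/ x = 0.51.
x /\ 0 = min(0.51, 0.00) = 0.00
(x /\ 0) /\ x = min(0.00, 0.51) = 0.00
So the right-hand bound is (x /\ 0) /\ x = 0.00.
The residuum of the Łukasiewicz t-norm gives the supremum: min(1, 1 − 0.51 + 0.00).
1 − 0.51 + 0.00 = 0.49, so t = min(1, 0.49) = 0.49.
Check: 0.51 & 0.49 = max(0, 0.00) = 0.00 ≤ 0.00.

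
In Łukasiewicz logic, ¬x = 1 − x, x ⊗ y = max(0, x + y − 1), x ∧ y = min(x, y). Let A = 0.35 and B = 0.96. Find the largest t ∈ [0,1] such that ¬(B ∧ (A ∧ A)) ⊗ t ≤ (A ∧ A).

A ∧ A = min(0.35, 0.35) = 0.35
B ∧ (A ∧ A) = min(0.96, 0.35) = 0.35
¬(B ∧ (A ∧ A)) = 1 − 0.35 = 0.65
So the left factor is ¬(B ∧ (A ∧ A)) = 0.65.
So the right-hand bound is A ∧ A = 0.35.
The residuum of the Łukasiewicz t-norm gives the supremum: min(1, 1 − 0.65 + 0.35).
1 − 0.65 + 0.35 = 0.70, so t = min(1, 0.70) = 0.70.
Check: 0.65 ⊗ 0.70 = max(0, 0.35) = 0.35 ≤ 0.35.

0.70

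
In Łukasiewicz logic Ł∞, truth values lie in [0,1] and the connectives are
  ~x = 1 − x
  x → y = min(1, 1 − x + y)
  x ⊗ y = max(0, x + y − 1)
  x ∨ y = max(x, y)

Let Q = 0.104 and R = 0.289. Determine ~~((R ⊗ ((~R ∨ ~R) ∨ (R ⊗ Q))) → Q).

1.000

~R = 1 − 0.289 = 0.711
~R ∨ ~R = max(0.711, 0.711) = 0.711
R ⊗ Q = max(0, 0.289 + 0.104 − 1) = max(0, -0.607) = 0.000
(~R ∨ ~R) ∨ (R ⊗ Q) = max(0.711, 0.000) = 0.711
R ⊗ ((~R ∨ ~R) ∨ (R ⊗ Q)) = max(0, 0.289 + 0.711 − 1) = max(0, 0.000) = 0.000
(R ⊗ ((~R ∨ ~R) ∨ (R ⊗ Q))) → Q = min(1, 1 − 0.000 + 0.104) = min(1, 1.104) = 1.000
~((R ⊗ ((~R ∨ ~R) ∨ (R ⊗ Q))) → Q) = 1 − 1.000 = 0.000
~~((R ⊗ ((~R ∨ ~R) ∨ (R ⊗ Q))) → Q) = 1 − 0.000 = 1.000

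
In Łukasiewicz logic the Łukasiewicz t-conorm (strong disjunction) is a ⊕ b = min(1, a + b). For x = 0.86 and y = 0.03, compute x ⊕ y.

x ⊕ y = min(1, 0.86 + 0.03) = min(1, 0.89) = 0.89
For comparison, the Gödel t-conorm max(a, b) would give 0.86.

0.89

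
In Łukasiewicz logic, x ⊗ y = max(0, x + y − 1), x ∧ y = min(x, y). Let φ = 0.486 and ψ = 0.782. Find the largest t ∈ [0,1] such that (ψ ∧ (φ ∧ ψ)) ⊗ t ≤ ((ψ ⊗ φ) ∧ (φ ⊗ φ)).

0.514

φ ∧ ψ = min(0.486, 0.782) = 0.486
ψ ∧ (φ ∧ ψ) = min(0.782, 0.486) = 0.486
So the left factor is ψ ∧ (φ ∧ ψ) = 0.486.
ψ ⊗ φ = max(0, 0.782 + 0.486 − 1) = max(0, 0.268) = 0.268
φ ⊗ φ = max(0, 0.486 + 0.486 − 1) = max(0, -0.028) = 0.000
(ψ ⊗ φ) ∧ (φ ⊗ φ) = min(0.268, 0.000) = 0.000
So the right-hand bound is (ψ ⊗ φ) ∧ (φ ⊗ φ) = 0.000.
The residuum of the Łukasiewicz t-norm gives the supremum: min(1, 1 − 0.486 + 0.000).
1 − 0.486 + 0.000 = 0.514, so t = min(1, 0.514) = 0.514.
Check: 0.486 ⊗ 0.514 = max(0, 0.000) = 0.000 ≤ 0.000.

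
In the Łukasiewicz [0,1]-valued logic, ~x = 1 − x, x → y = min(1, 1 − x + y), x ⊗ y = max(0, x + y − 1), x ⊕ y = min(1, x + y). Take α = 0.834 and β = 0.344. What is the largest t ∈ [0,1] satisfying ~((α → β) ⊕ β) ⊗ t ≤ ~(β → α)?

α → β = min(1, 1 − 0.834 + 0.344) = min(1, 0.510) = 0.510
(α → β) ⊕ β = min(1, 0.510 + 0.344) = min(1, 0.854) = 0.854
~((α → β) ⊕ β) = 1 − 0.854 = 0.146
So the left factor is ~((α → β) ⊕ β) = 0.146.
β → α = min(1, 1 − 0.344 + 0.834) = min(1, 1.490) = 1.000
~(β → α) = 1 − 1.000 = 0.000
So the right-hand bound is ~(β → α) = 0.000.
The residuum of the Łukasiewicz t-norm gives the supremum: min(1, 1 − 0.146 + 0.000).
1 − 0.146 + 0.000 = 0.854, so t = min(1, 0.854) = 0.854.
Check: 0.146 ⊗ 0.854 = max(0, 0.000) = 0.000 ≤ 0.000.

0.854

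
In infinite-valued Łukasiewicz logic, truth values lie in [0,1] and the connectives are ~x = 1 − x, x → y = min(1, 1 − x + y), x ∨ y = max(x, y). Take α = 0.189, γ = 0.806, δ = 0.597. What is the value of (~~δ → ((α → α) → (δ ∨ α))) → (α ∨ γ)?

~δ = 1 − 0.597 = 0.403
~~δ = 1 − 0.403 = 0.597
α → α = min(1, 1 − 0.189 + 0.189) = min(1, 1.000) = 1.000
δ ∨ α = max(0.597, 0.189) = 0.597
(α → α) → (δ ∨ α) = min(1, 1 − 1.000 + 0.597) = min(1, 0.597) = 0.597
~~δ → ((α → α) → (δ ∨ α)) = min(1, 1 − 0.597 + 0.597) = min(1, 1.000) = 1.000
α ∨ γ = max(0.189, 0.806) = 0.806
(~~δ → ((α → α) → (δ ∨ α))) → (α ∨ γ) = min(1, 1 − 1.000 + 0.806) = min(1, 0.806) = 0.806

0.806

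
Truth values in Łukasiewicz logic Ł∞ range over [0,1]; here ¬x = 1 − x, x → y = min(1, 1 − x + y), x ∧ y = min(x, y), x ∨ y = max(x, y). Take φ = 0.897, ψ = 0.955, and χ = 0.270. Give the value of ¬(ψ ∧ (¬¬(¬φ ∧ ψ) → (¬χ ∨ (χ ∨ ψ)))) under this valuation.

0.045

¬φ = 1 − 0.897 = 0.103
¬φ ∧ ψ = min(0.103, 0.955) = 0.103
¬(¬φ ∧ ψ) = 1 − 0.103 = 0.897
¬¬(¬φ ∧ ψ) = 1 − 0.897 = 0.103
¬χ = 1 − 0.270 = 0.730
χ ∨ ψ = max(0.270, 0.955) = 0.955
¬χ ∨ (χ ∨ ψ) = max(0.730, 0.955) = 0.955
¬¬(¬φ ∧ ψ) → (¬χ ∨ (χ ∨ ψ)) = min(1, 1 − 0.103 + 0.955) = min(1, 1.852) = 1.000
ψ ∧ (¬¬(¬φ ∧ ψ) → (¬χ ∨ (χ ∨ ψ))) = min(0.955, 1.000) = 0.955
¬(ψ ∧ (¬¬(¬φ ∧ ψ) → (¬χ ∨ (χ ∨ ψ)))) = 1 − 0.955 = 0.045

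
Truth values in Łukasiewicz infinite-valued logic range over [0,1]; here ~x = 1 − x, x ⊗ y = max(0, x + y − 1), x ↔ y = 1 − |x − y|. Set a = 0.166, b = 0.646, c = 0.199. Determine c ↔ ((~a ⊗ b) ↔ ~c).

0.520

~a = 1 − 0.166 = 0.834
~a ⊗ b = max(0, 0.834 + 0.646 − 1) = max(0, 0.480) = 0.480
~c = 1 − 0.199 = 0.801
(~a ⊗ b) ↔ ~c = 1 − |0.480 − 0.801| = 1 − 0.321 = 0.679
c ↔ ((~a ⊗ b) ↔ ~c) = 1 − |0.199 − 0.679| = 1 − 0.480 = 0.520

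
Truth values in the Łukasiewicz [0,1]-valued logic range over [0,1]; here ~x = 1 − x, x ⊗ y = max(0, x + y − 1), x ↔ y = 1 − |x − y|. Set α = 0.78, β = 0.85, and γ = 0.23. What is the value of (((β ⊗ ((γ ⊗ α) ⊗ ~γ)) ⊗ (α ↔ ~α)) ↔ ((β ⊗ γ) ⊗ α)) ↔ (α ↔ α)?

1.00

γ ⊗ α = max(0, 0.23 + 0.78 − 1) = max(0, 0.01) = 0.01
~γ = 1 − 0.23 = 0.77
(γ ⊗ α) ⊗ ~γ = max(0, 0.01 + 0.77 − 1) = max(0, -0.22) = 0.00
β ⊗ ((γ ⊗ α) ⊗ ~γ) = max(0, 0.85 + 0.00 − 1) = max(0, -0.15) = 0.00
~α = 1 − 0.78 = 0.22
α ↔ ~α = 1 − |0.78 − 0.22| = 1 − 0.56 = 0.44
(β ⊗ ((γ ⊗ α) ⊗ ~γ)) ⊗ (α ↔ ~α) = max(0, 0.00 + 0.44 − 1) = max(0, -0.56) = 0.00
β ⊗ γ = max(0, 0.85 + 0.23 − 1) = max(0, 0.08) = 0.08
(β ⊗ γ) ⊗ α = max(0, 0.08 + 0.78 − 1) = max(0, -0.14) = 0.00
((β ⊗ ((γ ⊗ α) ⊗ ~γ)) ⊗ (α ↔ ~α)) ↔ ((β ⊗ γ) ⊗ α) = 1 − |0.00 − 0.00| = 1 − 0.00 = 1.00
α ↔ α = 1 − |0.78 − 0.78| = 1 − 0.00 = 1.00
(((β ⊗ ((γ ⊗ α) ⊗ ~γ)) ⊗ (α ↔ ~α)) ↔ ((β ⊗ γ) ⊗ α)) ↔ (α ↔ α) = 1 − |1.00 − 1.00| = 1 − 0.00 = 1.00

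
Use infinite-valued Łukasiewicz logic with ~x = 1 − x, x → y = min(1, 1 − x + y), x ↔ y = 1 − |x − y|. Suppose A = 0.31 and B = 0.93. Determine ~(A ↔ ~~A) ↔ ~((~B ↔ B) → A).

~A = 1 − 0.31 = 0.69
~~A = 1 − 0.69 = 0.31
A ↔ ~~A = 1 − |0.31 − 0.31| = 1 − 0.00 = 1.00
~(A ↔ ~~A) = 1 − 1.00 = 0.00
~B = 1 − 0.93 = 0.07
~B ↔ B = 1 − |0.07 − 0.93| = 1 − 0.86 = 0.14
(~B ↔ B) → A = min(1, 1 − 0.14 + 0.31) = min(1, 1.17) = 1.00
~((~B ↔ B) → A) = 1 − 1.00 = 0.00
~(A ↔ ~~A) ↔ ~((~B ↔ B) → A) = 1 − |0.00 − 0.00| = 1 − 0.00 = 1.00

1.00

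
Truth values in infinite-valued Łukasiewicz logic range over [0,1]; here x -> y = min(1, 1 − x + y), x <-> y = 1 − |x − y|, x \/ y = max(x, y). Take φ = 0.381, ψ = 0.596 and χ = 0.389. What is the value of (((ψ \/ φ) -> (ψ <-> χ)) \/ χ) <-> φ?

0.381

ψ \/ φ = max(0.596, 0.381) = 0.596
ψ <-> χ = 1 − |0.596 − 0.389| = 1 − 0.207 = 0.793
(ψ \/ φ) -> (ψ <-> χ) = min(1, 1 − 0.596 + 0.793) = min(1, 1.197) = 1.000
((ψ \/ φ) -> (ψ <-> χ)) \/ χ = max(1.000, 0.389) = 1.000
(((ψ \/ φ) -> (ψ <-> χ)) \/ χ) <-> φ = 1 − |1.000 − 0.381| = 1 − 0.619 = 0.381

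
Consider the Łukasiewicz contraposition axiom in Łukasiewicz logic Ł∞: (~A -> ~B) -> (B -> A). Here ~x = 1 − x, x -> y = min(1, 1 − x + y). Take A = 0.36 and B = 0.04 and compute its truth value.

1.00

~A = 1 − 0.36 = 0.64
~B = 1 − 0.04 = 0.96
~A -> ~B = min(1, 1 − 0.64 + 0.96) = min(1, 1.32) = 1.00
B -> A = min(1, 1 − 0.04 + 0.36) = min(1, 1.32) = 1.00
(~A -> ~B) -> (B -> A) = min(1, 1 − 1.00 + 1.00) = min(1, 1.00) = 1.00
(As expected: an axiom of Ł∞, always 1.)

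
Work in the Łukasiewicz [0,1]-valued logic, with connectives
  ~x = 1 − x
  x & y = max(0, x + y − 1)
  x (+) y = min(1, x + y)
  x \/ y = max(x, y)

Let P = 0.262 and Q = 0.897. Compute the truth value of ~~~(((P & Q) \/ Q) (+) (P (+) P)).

P & Q = max(0, 0.262 + 0.897 − 1) = max(0, 0.159) = 0.159
(P & Q) \/ Q = max(0.159, 0.897) = 0.897
P (+) P = min(1, 0.262 + 0.262) = min(1, 0.524) = 0.524
((P & Q) \/ Q) (+) (P (+) P) = min(1, 0.897 + 0.524) = min(1, 1.421) = 1.000
~(((P & Q) \/ Q) (+) (P (+) P)) = 1 − 1.000 = 0.000
~~(((P & Q) \/ Q) (+) (P (+) P)) = 1 − 0.000 = 1.000
~~~(((P & Q) \/ Q) (+) (P (+) P)) = 1 − 1.000 = 0.000

0.000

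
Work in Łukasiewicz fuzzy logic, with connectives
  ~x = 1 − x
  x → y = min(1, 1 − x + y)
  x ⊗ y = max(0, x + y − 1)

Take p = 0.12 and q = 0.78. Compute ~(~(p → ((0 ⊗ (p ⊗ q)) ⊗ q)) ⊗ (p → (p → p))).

p ⊗ q = max(0, 0.12 + 0.78 − 1) = max(0, -0.10) = 0.00
0 ⊗ (p ⊗ q) = max(0, 0.00 + 0.00 − 1) = max(0, -1.00) = 0.00
(0 ⊗ (p ⊗ q)) ⊗ q = max(0, 0.00 + 0.78 − 1) = max(0, -0.22) = 0.00
p → ((0 ⊗ (p ⊗ q)) ⊗ q) = min(1, 1 − 0.12 + 0.00) = min(1, 0.88) = 0.88
~(p → ((0 ⊗ (p ⊗ q)) ⊗ q)) = 1 − 0.88 = 0.12
p → p = min(1, 1 − 0.12 + 0.12) = min(1, 1.00) = 1.00
p → (p → p) = min(1, 1 − 0.12 + 1.00) = min(1, 1.88) = 1.00
~(p → ((0 ⊗ (p ⊗ q)) ⊗ q)) ⊗ (p → (p → p)) = max(0, 0.12 + 1.00 − 1) = max(0, 0.12) = 0.12
~(~(p → ((0 ⊗ (p ⊗ q)) ⊗ q)) ⊗ (p → (p → p))) = 1 − 0.12 = 0.88

0.88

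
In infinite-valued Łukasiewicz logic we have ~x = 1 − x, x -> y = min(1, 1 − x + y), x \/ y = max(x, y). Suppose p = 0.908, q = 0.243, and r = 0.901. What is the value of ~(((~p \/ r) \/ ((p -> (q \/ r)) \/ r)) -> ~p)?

0.901

~p = 1 − 0.908 = 0.092
~p \/ r = max(0.092, 0.901) = 0.901
q \/ r = max(0.243, 0.901) = 0.901
p -> (q \/ r) = min(1, 1 − 0.908 + 0.901) = min(1, 0.993) = 0.993
(p -> (q \/ r)) \/ r = max(0.993, 0.901) = 0.993
(~p \/ r) \/ ((p -> (q \/ r)) \/ r) = max(0.901, 0.993) = 0.993
((~p \/ r) \/ ((p -> (q \/ r)) \/ r)) -> ~p = min(1, 1 − 0.993 + 0.092) = min(1, 0.099) = 0.099
~(((~p \/ r) \/ ((p -> (q \/ r)) \/ r)) -> ~p) = 1 − 0.099 = 0.901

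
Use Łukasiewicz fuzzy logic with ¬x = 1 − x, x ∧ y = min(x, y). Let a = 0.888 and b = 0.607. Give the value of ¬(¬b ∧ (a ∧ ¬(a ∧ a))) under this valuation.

0.888

¬b = 1 − 0.607 = 0.393
a ∧ a = min(0.888, 0.888) = 0.888
¬(a ∧ a) = 1 − 0.888 = 0.112
a ∧ ¬(a ∧ a) = min(0.888, 0.112) = 0.112
¬b ∧ (a ∧ ¬(a ∧ a)) = min(0.393, 0.112) = 0.112
¬(¬b ∧ (a ∧ ¬(a ∧ a))) = 1 − 0.112 = 0.888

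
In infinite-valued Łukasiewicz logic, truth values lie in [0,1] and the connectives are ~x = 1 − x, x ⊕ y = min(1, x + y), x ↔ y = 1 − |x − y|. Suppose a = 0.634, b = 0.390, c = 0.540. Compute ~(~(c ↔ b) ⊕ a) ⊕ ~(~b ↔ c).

c ↔ b = 1 − |0.540 − 0.390| = 1 − 0.150 = 0.850
~(c ↔ b) = 1 − 0.850 = 0.150
~(c ↔ b) ⊕ a = min(1, 0.150 + 0.634) = min(1, 0.784) = 0.784
~(~(c ↔ b) ⊕ a) = 1 − 0.784 = 0.216
~b = 1 − 0.390 = 0.610
~b ↔ c = 1 − |0.610 − 0.540| = 1 − 0.070 = 0.930
~(~b ↔ c) = 1 − 0.930 = 0.070
~(~(c ↔ b) ⊕ a) ⊕ ~(~b ↔ c) = min(1, 0.216 + 0.070) = min(1, 0.286) = 0.286

0.286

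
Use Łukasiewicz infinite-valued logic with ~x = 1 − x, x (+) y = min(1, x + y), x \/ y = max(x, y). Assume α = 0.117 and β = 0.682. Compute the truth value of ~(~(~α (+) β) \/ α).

~α = 1 − 0.117 = 0.883
~α (+) β = min(1, 0.883 + 0.682) = min(1, 1.565) = 1.000
~(~α (+) β) = 1 − 1.000 = 0.000
~(~α (+) β) \/ α = max(0.000, 0.117) = 0.117
~(~(~α (+) β) \/ α) = 1 − 0.117 = 0.883

0.883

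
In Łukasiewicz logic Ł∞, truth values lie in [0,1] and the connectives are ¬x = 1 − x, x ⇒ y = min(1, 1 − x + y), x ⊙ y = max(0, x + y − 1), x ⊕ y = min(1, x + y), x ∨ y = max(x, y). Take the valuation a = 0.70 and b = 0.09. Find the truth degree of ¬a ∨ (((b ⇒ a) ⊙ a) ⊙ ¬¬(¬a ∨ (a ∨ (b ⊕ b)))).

¬a = 1 − 0.70 = 0.30
b ⇒ a = min(1, 1 − 0.09 + 0.70) = min(1, 1.61) = 1.00
(b ⇒ a) ⊙ a = max(0, 1.00 + 0.70 − 1) = max(0, 0.70) = 0.70
b ⊕ b = min(1, 0.09 + 0.09) = min(1, 0.18) = 0.18
a ∨ (b ⊕ b) = max(0.70, 0.18) = 0.70
¬a ∨ (a ∨ (b ⊕ b)) = max(0.30, 0.70) = 0.70
¬(¬a ∨ (a ∨ (b ⊕ b))) = 1 − 0.70 = 0.30
¬¬(¬a ∨ (a ∨ (b ⊕ b))) = 1 − 0.30 = 0.70
((b ⇒ a) ⊙ a) ⊙ ¬¬(¬a ∨ (a ∨ (b ⊕ b))) = max(0, 0.70 + 0.70 − 1) = max(0, 0.40) = 0.40
¬a ∨ (((b ⇒ a) ⊙ a) ⊙ ¬¬(¬a ∨ (a ∨ (b ⊕ b)))) = max(0.30, 0.40) = 0.40

0.40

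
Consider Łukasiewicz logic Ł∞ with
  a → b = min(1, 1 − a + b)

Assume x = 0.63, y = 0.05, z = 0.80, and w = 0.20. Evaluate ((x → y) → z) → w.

0.20

x → y = min(1, 1 − 0.63 + 0.05) = min(1, 0.42) = 0.42
(x → y) → z = min(1, 1 − 0.42 + 0.80) = min(1, 1.38) = 1.00
((x → y) → z) → w = min(1, 1 − 1.00 + 0.20) = min(1, 0.20) = 0.20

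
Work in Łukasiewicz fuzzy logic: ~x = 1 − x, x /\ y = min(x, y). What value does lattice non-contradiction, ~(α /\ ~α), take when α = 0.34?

0.66

~α = 1 − 0.34 = 0.66
α /\ ~α = min(0.34, 0.66) = 0.34
~(α /\ ~α) = 1 − 0.34 = 0.66
(The value 0.66 < 1 shows this instance is not satisfied; not a Ł∞-tautology — its value is 1 − min(a, 1−a).)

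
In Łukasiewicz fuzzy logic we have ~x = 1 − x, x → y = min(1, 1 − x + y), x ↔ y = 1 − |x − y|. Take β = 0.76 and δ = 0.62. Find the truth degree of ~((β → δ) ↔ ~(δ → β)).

0.86

β → δ = min(1, 1 − 0.76 + 0.62) = min(1, 0.86) = 0.86
δ → β = min(1, 1 − 0.62 + 0.76) = min(1, 1.14) = 1.00
~(δ → β) = 1 − 1.00 = 0.00
(β → δ) ↔ ~(δ → β) = 1 − |0.86 − 0.00| = 1 − 0.86 = 0.14
~((β → δ) ↔ ~(δ → β)) = 1 − 0.14 = 0.86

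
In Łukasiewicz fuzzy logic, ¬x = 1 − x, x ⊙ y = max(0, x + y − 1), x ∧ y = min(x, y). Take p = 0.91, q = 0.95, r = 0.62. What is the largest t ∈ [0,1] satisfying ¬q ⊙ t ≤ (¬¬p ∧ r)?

¬q = 1 − 0.95 = 0.05
So the left factor is ¬q = 0.05.
¬p = 1 − 0.91 = 0.09
¬¬p = 1 − 0.09 = 0.91
¬¬p ∧ r = min(0.91, 0.62) = 0.62
So the right-hand bound is ¬¬p ∧ r = 0.62.
The residuum of the Łukasiewicz t-norm gives the supremum: min(1, 1 − 0.05 + 0.62).
1 − 0.05 + 0.62 = 1.57, so t = min(1, 1.57) = 1.00.
Check: 0.05 ⊙ 1.00 = max(0, 0.05) = 0.05 ≤ 0.62.

1.00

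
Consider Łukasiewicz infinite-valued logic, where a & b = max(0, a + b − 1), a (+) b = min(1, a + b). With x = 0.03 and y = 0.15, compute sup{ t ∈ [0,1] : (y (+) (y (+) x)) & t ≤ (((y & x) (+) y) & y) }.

0.67

y (+) x = min(1, 0.15 + 0.03) = min(1, 0.18) = 0.18
y (+) (y (+) x) = min(1, 0.15 + 0.18) = min(1, 0.33) = 0.33
So the left factor is y (+) (y (+) x) = 0.33.
y & x = max(0, 0.15 + 0.03 − 1) = max(0, -0.82) = 0.00
(y & x) (+) y = min(1, 0.00 + 0.15) = min(1, 0.15) = 0.15
((y & x) (+) y) & y = max(0, 0.15 + 0.15 − 1) = max(0, -0.70) = 0.00
So the right-hand bound is ((y & x) (+) y) & y = 0.00.
The residuum of the Łukasiewicz t-norm gives the supremum: min(1, 1 − 0.33 + 0.00).
1 − 0.33 + 0.00 = 0.67, so t = min(1, 0.67) = 0.67.
Check: 0.33 & 0.67 = max(0, 0.00) = 0.00 ≤ 0.00.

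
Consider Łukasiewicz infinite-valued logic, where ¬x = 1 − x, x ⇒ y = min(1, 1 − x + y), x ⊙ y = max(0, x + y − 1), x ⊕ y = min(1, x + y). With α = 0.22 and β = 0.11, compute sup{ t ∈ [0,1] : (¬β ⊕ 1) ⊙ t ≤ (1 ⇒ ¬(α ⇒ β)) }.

0.11

¬β = 1 − 0.11 = 0.89
¬β ⊕ 1 = min(1, 0.89 + 1.00) = min(1, 1.89) = 1.00
So the left factor is ¬β ⊕ 1 = 1.00.
α ⇒ β = min(1, 1 − 0.22 + 0.11) = min(1, 0.89) = 0.89
¬(α ⇒ β) = 1 − 0.89 = 0.11
1 ⇒ ¬(α ⇒ β) = min(1, 1 − 1.00 + 0.11) = min(1, 0.11) = 0.11
So the right-hand bound is 1 ⇒ ¬(α ⇒ β) = 0.11.
The residuum of the Łukasiewicz t-norm gives the supremum: min(1, 1 − 1.00 + 0.11).
1 − 1.00 + 0.11 = 0.11, so t = min(1, 0.11) = 0.11.
Check: 1.00 ⊙ 0.11 = max(0, 0.11) = 0.11 ≤ 0.11.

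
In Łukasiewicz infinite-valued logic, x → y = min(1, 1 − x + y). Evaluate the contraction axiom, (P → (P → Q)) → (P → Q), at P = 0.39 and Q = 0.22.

0.83

P → Q = min(1, 1 − 0.39 + 0.22) = min(1, 0.83) = 0.83
P → (P → Q) = min(1, 1 − 0.39 + 0.83) = min(1, 1.44) = 1.00
(P → (P → Q)) → (P → Q) = min(1, 1 − 1.00 + 0.83) = min(1, 0.83) = 0.83
(The value 0.83 < 1 shows this instance is not satisfied; fails in Ł∞ (the t-norm is not idempotent).)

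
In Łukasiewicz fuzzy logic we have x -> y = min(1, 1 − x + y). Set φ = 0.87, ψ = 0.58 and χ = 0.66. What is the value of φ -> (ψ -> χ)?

1.00

ψ -> χ = min(1, 1 − 0.58 + 0.66) = min(1, 1.08) = 1.00
φ -> (ψ -> χ) = min(1, 1 − 0.87 + 1.00) = min(1, 1.13) = 1.00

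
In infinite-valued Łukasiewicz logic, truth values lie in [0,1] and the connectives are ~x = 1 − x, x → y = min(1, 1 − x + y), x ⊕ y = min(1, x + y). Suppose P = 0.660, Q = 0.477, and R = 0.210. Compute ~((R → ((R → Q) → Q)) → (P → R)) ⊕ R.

R → Q = min(1, 1 − 0.210 + 0.477) = min(1, 1.267) = 1.000
(R → Q) → Q = min(1, 1 − 1.000 + 0.477) = min(1, 0.477) = 0.477
R → ((R → Q) → Q) = min(1, 1 − 0.210 + 0.477) = min(1, 1.267) = 1.000
P → R = min(1, 1 − 0.660 + 0.210) = min(1, 0.550) = 0.550
(R → ((R → Q) → Q)) → (P → R) = min(1, 1 − 1.000 + 0.550) = min(1, 0.550) = 0.550
~((R → ((R → Q) → Q)) → (P → R)) = 1 − 0.550 = 0.450
~((R → ((R → Q) → Q)) → (P → R)) ⊕ R = min(1, 0.450 + 0.210) = min(1, 0.660) = 0.660

0.660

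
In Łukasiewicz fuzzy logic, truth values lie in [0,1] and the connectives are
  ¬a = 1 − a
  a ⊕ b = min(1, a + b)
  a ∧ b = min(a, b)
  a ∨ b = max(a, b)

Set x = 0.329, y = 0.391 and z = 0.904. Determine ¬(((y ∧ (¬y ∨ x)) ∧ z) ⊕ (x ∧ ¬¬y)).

¬y = 1 − 0.391 = 0.609
¬y ∨ x = max(0.609, 0.329) = 0.609
y ∧ (¬y ∨ x) = min(0.391, 0.609) = 0.391
(y ∧ (¬y ∨ x)) ∧ z = min(0.391, 0.904) = 0.391
¬¬y = 1 − 0.609 = 0.391
x ∧ ¬¬y = min(0.329, 0.391) = 0.329
((y ∧ (¬y ∨ x)) ∧ z) ⊕ (x ∧ ¬¬y) = min(1, 0.391 + 0.329) = min(1, 0.720) = 0.720
¬(((y ∧ (¬y ∨ x)) ∧ z) ⊕ (x ∧ ¬¬y)) = 1 − 0.720 = 0.280

0.280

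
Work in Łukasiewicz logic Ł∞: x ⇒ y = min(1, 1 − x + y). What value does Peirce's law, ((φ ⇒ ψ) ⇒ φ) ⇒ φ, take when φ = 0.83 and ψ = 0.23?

0.83

φ ⇒ ψ = min(1, 1 − 0.83 + 0.23) = min(1, 0.40) = 0.40
(φ ⇒ ψ) ⇒ φ = min(1, 1 − 0.40 + 0.83) = min(1, 1.43) = 1.00
((φ ⇒ ψ) ⇒ φ) ⇒ φ = min(1, 1 − 1.00 + 0.83) = min(1, 0.83) = 0.83
(The value 0.83 < 1 shows this instance is not satisfied; not a Ł∞-tautology in general.)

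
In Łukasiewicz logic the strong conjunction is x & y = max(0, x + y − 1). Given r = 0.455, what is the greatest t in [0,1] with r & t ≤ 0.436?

0.981

The residuum of the Łukasiewicz t-norm gives the supremum: min(1, 1 − 0.455 + 0.436).
1 − 0.455 + 0.436 = 0.981, so t = min(1, 0.981) = 0.981.
Check: 0.455 & 0.981 = max(0, 0.436) = 0.436 ≤ 0.436.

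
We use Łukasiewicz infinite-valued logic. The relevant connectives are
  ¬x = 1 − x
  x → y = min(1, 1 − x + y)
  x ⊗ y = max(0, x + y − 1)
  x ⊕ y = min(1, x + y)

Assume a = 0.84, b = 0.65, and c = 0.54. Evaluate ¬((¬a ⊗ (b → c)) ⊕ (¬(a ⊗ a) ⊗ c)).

¬a = 1 − 0.84 = 0.16
b → c = min(1, 1 − 0.65 + 0.54) = min(1, 0.89) = 0.89
¬a ⊗ (b → c) = max(0, 0.16 + 0.89 − 1) = max(0, 0.05) = 0.05
a ⊗ a = max(0, 0.84 + 0.84 − 1) = max(0, 0.68) = 0.68
¬(a ⊗ a) = 1 − 0.68 = 0.32
¬(a ⊗ a) ⊗ c = max(0, 0.32 + 0.54 − 1) = max(0, -0.14) = 0.00
(¬a ⊗ (b → c)) ⊕ (¬(a ⊗ a) ⊗ c) = min(1, 0.05 + 0.00) = min(1, 0.05) = 0.05
¬((¬a ⊗ (b → c)) ⊕ (¬(a ⊗ a) ⊗ c)) = 1 − 0.05 = 0.95

0.95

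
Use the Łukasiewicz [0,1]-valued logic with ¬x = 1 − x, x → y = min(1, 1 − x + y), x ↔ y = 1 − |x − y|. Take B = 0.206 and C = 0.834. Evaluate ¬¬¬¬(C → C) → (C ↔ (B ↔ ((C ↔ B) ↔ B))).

0.538

C → C = min(1, 1 − 0.834 + 0.834) = min(1, 1.000) = 1.000
¬(C → C) = 1 − 1.000 = 0.000
¬¬(C → C) = 1 − 0.000 = 1.000
¬¬¬(C → C) = 1 − 1.000 = 0.000
¬¬¬¬(C → C) = 1 − 0.000 = 1.000
C ↔ B = 1 − |0.834 − 0.206| = 1 − 0.628 = 0.372
(C ↔ B) ↔ B = 1 − |0.372 − 0.206| = 1 − 0.166 = 0.834
B ↔ ((C ↔ B) ↔ B) = 1 − |0.206 − 0.834| = 1 − 0.628 = 0.372
C ↔ (B ↔ ((C ↔ B) ↔ B)) = 1 − |0.834 − 0.372| = 1 − 0.462 = 0.538
¬¬¬¬(C → C) → (C ↔ (B ↔ ((C ↔ B) ↔ B))) = min(1, 1 − 1.000 + 0.538) = min(1, 0.538) = 0.538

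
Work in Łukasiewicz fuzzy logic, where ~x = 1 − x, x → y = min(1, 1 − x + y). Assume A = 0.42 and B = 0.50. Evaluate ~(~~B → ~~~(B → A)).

0.42

~B = 1 − 0.50 = 0.50
~~B = 1 − 0.50 = 0.50
B → A = min(1, 1 − 0.50 + 0.42) = min(1, 0.92) = 0.92
~(B → A) = 1 − 0.92 = 0.08
~~(B → A) = 1 − 0.08 = 0.92
~~~(B → A) = 1 − 0.92 = 0.08
~~B → ~~~(B → A) = min(1, 1 − 0.50 + 0.08) = min(1, 0.58) = 0.58
~(~~B → ~~~(B → A)) = 1 − 0.58 = 0.42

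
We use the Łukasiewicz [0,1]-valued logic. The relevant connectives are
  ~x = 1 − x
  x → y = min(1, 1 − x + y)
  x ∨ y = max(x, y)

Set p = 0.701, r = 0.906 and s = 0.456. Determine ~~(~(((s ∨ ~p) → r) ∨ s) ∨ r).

~p = 1 − 0.701 = 0.299
s ∨ ~p = max(0.456, 0.299) = 0.456
(s ∨ ~p) → r = min(1, 1 − 0.456 + 0.906) = min(1, 1.450) = 1.000
((s ∨ ~p) → r) ∨ s = max(1.000, 0.456) = 1.000
~(((s ∨ ~p) → r) ∨ s) = 1 − 1.000 = 0.000
~(((s ∨ ~p) → r) ∨ s) ∨ r = max(0.000, 0.906) = 0.906
~(~(((s ∨ ~p) → r) ∨ s) ∨ r) = 1 − 0.906 = 0.094
~~(~(((s ∨ ~p) → r) ∨ s) ∨ r) = 1 − 0.094 = 0.906

0.906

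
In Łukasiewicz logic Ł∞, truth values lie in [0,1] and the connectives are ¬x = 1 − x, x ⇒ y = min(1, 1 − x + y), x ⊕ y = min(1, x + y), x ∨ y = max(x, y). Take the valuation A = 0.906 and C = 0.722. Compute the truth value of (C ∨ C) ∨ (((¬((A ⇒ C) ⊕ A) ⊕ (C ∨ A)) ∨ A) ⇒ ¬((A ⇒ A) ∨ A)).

0.722

C ∨ C = max(0.722, 0.722) = 0.722
A ⇒ C = min(1, 1 − 0.906 + 0.722) = min(1, 0.816) = 0.816
(A ⇒ C) ⊕ A = min(1, 0.816 + 0.906) = min(1, 1.722) = 1.000
¬((A ⇒ C) ⊕ A) = 1 − 1.000 = 0.000
C ∨ A = max(0.722, 0.906) = 0.906
¬((A ⇒ C) ⊕ A) ⊕ (C ∨ A) = min(1, 0.000 + 0.906) = min(1, 0.906) = 0.906
(¬((A ⇒ C) ⊕ A) ⊕ (C ∨ A)) ∨ A = max(0.906, 0.906) = 0.906
A ⇒ A = min(1, 1 − 0.906 + 0.906) = min(1, 1.000) = 1.000
(A ⇒ A) ∨ A = max(1.000, 0.906) = 1.000
¬((A ⇒ A) ∨ A) = 1 − 1.000 = 0.000
((¬((A ⇒ C) ⊕ A) ⊕ (C ∨ A)) ∨ A) ⇒ ¬((A ⇒ A) ∨ A) = min(1, 1 − 0.906 + 0.000) = min(1, 0.094) = 0.094
(C ∨ C) ∨ (((¬((A ⇒ C) ⊕ A) ⊕ (C ∨ A)) ∨ A) ⇒ ¬((A ⇒ A) ∨ A)) = max(0.722, 0.094) = 0.722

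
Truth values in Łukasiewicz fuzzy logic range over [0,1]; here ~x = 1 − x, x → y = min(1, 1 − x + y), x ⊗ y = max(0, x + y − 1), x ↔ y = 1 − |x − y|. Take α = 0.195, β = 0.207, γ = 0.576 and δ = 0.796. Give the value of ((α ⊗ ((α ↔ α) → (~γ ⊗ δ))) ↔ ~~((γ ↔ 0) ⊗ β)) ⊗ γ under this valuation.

α ↔ α = 1 − |0.195 − 0.195| = 1 − 0.000 = 1.000
~γ = 1 − 0.576 = 0.424
~γ ⊗ δ = max(0, 0.424 + 0.796 − 1) = max(0, 0.220) = 0.220
(α ↔ α) → (~γ ⊗ δ) = min(1, 1 − 1.000 + 0.220) = min(1, 0.220) = 0.220
α ⊗ ((α ↔ α) → (~γ ⊗ δ)) = max(0, 0.195 + 0.220 − 1) = max(0, -0.585) = 0.000
γ ↔ 0 = 1 − |0.576 − 0.000| = 1 − 0.576 = 0.424
(γ ↔ 0) ⊗ β = max(0, 0.424 + 0.207 − 1) = max(0, -0.369) = 0.000
~((γ ↔ 0) ⊗ β) = 1 − 0.000 = 1.000
~~((γ ↔ 0) ⊗ β) = 1 − 1.000 = 0.000
(α ⊗ ((α ↔ α) → (~γ ⊗ δ))) ↔ ~~((γ ↔ 0) ⊗ β) = 1 − |0.000 − 0.000| = 1 − 0.000 = 1.000
((α ⊗ ((α ↔ α) → (~γ ⊗ δ))) ↔ ~~((γ ↔ 0) ⊗ β)) ⊗ γ = max(0, 1.000 + 0.576 − 1) = max(0, 0.576) = 0.576

0.576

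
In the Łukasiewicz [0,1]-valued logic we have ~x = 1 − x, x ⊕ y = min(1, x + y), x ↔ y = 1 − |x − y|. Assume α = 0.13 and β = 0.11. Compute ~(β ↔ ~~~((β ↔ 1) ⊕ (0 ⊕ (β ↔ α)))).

β ↔ 1 = 1 − |0.11 − 1.00| = 1 − 0.89 = 0.11
β ↔ α = 1 − |0.11 − 0.13| = 1 − 0.02 = 0.98
0 ⊕ (β ↔ α) = min(1, 0.00 + 0.98) = min(1, 0.98) = 0.98
(β ↔ 1) ⊕ (0 ⊕ (β ↔ α)) = min(1, 0.11 + 0.98) = min(1, 1.09) = 1.00
~((β ↔ 1) ⊕ (0 ⊕ (β ↔ α))) = 1 − 1.00 = 0.00
~~((β ↔ 1) ⊕ (0 ⊕ (β ↔ α))) = 1 − 0.00 = 1.00
~~~((β ↔ 1) ⊕ (0 ⊕ (β ↔ α))) = 1 − 1.00 = 0.00
β ↔ ~~~((β ↔ 1) ⊕ (0 ⊕ (β ↔ α))) = 1 − |0.11 − 0.00| = 1 − 0.11 = 0.89
~(β ↔ ~~~((β ↔ 1) ⊕ (0 ⊕ (β ↔ α)))) = 1 − 0.89 = 0.11

0.11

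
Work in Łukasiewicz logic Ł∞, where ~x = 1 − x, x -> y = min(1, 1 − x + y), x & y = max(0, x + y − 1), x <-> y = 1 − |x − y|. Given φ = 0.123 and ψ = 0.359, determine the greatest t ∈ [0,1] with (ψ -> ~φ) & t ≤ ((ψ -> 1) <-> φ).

~φ = 1 − 0.123 = 0.877
ψ -> ~φ = min(1, 1 − 0.359 + 0.877) = min(1, 1.518) = 1.000
So the left factor is ψ -> ~φ = 1.000.
ψ -> 1 = min(1, 1 − 0.359 + 1.000) = min(1, 1.641) = 1.000
(ψ -> 1) <-> φ = 1 − |1.000 − 0.123| = 1 − 0.877 = 0.123
So the right-hand bound is (ψ -> 1) <-> φ = 0.123.
The residuum of the Łukasiewicz t-norm gives the supremum: min(1, 1 − 1.000 + 0.123).
1 − 1.000 + 0.123 = 0.123, so t = min(1, 0.123) = 0.123.
Check: 1.000 & 0.123 = max(0, 0.123) = 0.123 ≤ 0.123.

0.123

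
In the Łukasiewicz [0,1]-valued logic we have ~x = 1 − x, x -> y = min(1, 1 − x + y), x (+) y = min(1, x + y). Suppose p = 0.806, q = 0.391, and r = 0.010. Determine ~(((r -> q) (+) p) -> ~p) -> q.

0.585

r -> q = min(1, 1 − 0.010 + 0.391) = min(1, 1.381) = 1.000
(r -> q) (+) p = min(1, 1.000 + 0.806) = min(1, 1.806) = 1.000
~p = 1 − 0.806 = 0.194
((r -> q) (+) p) -> ~p = min(1, 1 − 1.000 + 0.194) = min(1, 0.194) = 0.194
~(((r -> q) (+) p) -> ~p) = 1 − 0.194 = 0.806
~(((r -> q) (+) p) -> ~p) -> q = min(1, 1 − 0.806 + 0.391) = min(1, 0.585) = 0.585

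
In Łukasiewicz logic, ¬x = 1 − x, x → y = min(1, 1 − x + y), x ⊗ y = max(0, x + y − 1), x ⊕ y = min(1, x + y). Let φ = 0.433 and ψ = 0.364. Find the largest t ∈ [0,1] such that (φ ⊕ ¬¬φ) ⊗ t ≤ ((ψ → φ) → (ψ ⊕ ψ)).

¬φ = 1 − 0.433 = 0.567
¬¬φ = 1 − 0.567 = 0.433
φ ⊕ ¬¬φ = min(1, 0.433 + 0.433) = min(1, 0.866) = 0.866
So the left factor is φ ⊕ ¬¬φ = 0.866.
ψ → φ = min(1, 1 − 0.364 + 0.433) = min(1, 1.069) = 1.000
ψ ⊕ ψ = min(1, 0.364 + 0.364) = min(1, 0.728) = 0.728
(ψ → φ) → (ψ ⊕ ψ) = min(1, 1 − 1.000 + 0.728) = min(1, 0.728) = 0.728
So the right-hand bound is (ψ → φ) → (ψ ⊕ ψ) = 0.728.
The residuum of the Łukasiewicz t-norm gives the supremum: min(1, 1 − 0.866 + 0.728).
1 − 0.866 + 0.728 = 0.862, so t = min(1, 0.862) = 0.862.
Check: 0.866 ⊗ 0.862 = max(0, 0.728) = 0.728 ≤ 0.728.

0.862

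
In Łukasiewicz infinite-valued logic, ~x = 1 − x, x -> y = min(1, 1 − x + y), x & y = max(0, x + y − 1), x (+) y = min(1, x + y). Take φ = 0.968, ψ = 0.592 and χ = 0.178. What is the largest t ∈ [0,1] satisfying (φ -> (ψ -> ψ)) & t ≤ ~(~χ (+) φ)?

0.000

ψ -> ψ = min(1, 1 − 0.592 + 0.592) = min(1, 1.000) = 1.000
φ -> (ψ -> ψ) = min(1, 1 − 0.968 + 1.000) = min(1, 1.032) = 1.000
So the left factor is φ -> (ψ -> ψ) = 1.000.
~χ = 1 − 0.178 = 0.822
~χ (+) φ = min(1, 0.822 + 0.968) = min(1, 1.790) = 1.000
~(~χ (+) φ) = 1 − 1.000 = 0.000
So the right-hand bound is ~(~χ (+) φ) = 0.000.
The residuum of the Łukasiewicz t-norm gives the supremum: min(1, 1 − 1.000 + 0.000).
1 − 1.000 + 0.000 = 0.000, so t = min(1, 0.000) = 0.000.
Check: 1.000 & 0.000 = max(0, 0.000) = 0.000 ≤ 0.000.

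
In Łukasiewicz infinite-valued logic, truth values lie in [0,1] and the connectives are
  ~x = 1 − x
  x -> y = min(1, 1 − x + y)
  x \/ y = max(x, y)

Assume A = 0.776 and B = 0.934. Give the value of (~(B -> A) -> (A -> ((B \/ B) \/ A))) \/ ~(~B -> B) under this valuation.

B -> A = min(1, 1 − 0.934 + 0.776) = min(1, 0.842) = 0.842
~(B -> A) = 1 − 0.842 = 0.158
B \/ B = max(0.934, 0.934) = 0.934
(B \/ B) \/ A = max(0.934, 0.776) = 0.934
A -> ((B \/ B) \/ A) = min(1, 1 − 0.776 + 0.934) = min(1, 1.158) = 1.000
~(B -> A) -> (A -> ((B \/ B) \/ A)) = min(1, 1 − 0.158 + 1.000) = min(1, 1.842) = 1.000
~B = 1 − 0.934 = 0.066
~B -> B = min(1, 1 − 0.066 + 0.934) = min(1, 1.868) = 1.000
~(~B -> B) = 1 − 1.000 = 0.000
(~(B -> A) -> (A -> ((B \/ B) \/ A))) \/ ~(~B -> B) = max(1.000, 0.000) = 1.000

1.000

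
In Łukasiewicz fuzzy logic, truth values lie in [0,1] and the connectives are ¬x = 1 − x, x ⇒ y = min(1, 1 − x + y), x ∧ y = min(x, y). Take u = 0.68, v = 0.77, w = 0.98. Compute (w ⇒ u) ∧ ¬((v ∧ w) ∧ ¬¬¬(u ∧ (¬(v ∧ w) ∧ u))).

0.23

w ⇒ u = min(1, 1 − 0.98 + 0.68) = min(1, 0.70) = 0.70
v ∧ w = min(0.77, 0.98) = 0.77
¬(v ∧ w) = 1 − 0.77 = 0.23
¬(v ∧ w) ∧ u = min(0.23, 0.68) = 0.23
u ∧ (¬(v ∧ w) ∧ u) = min(0.68, 0.23) = 0.23
¬(u ∧ (¬(v ∧ w) ∧ u)) = 1 − 0.23 = 0.77
¬¬(u ∧ (¬(v ∧ w) ∧ u)) = 1 − 0.77 = 0.23
¬¬¬(u ∧ (¬(v ∧ w) ∧ u)) = 1 − 0.23 = 0.77
(v ∧ w) ∧ ¬¬¬(u ∧ (¬(v ∧ w) ∧ u)) = min(0.77, 0.77) = 0.77
¬((v ∧ w) ∧ ¬¬¬(u ∧ (¬(v ∧ w) ∧ u))) = 1 − 0.77 = 0.23
(w ⇒ u) ∧ ¬((v ∧ w) ∧ ¬¬¬(u ∧ (¬(v ∧ w) ∧ u))) = min(0.70, 0.23) = 0.23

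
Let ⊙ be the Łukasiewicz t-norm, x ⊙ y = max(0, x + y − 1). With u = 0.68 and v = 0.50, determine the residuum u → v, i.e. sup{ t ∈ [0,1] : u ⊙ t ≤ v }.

0.82

The residuum of the Łukasiewicz t-norm gives the supremum: min(1, 1 − 0.68 + 0.50).
1 − 0.68 + 0.50 = 0.82, so t = min(1, 0.82) = 0.82.
Check: 0.68 ⊙ 0.82 = max(0, 0.50) = 0.50 ≤ 0.50.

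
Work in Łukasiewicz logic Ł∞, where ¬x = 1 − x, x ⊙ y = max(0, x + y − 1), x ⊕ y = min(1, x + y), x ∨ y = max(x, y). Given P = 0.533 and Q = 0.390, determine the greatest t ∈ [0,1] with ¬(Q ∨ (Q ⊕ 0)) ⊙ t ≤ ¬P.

Q ⊕ 0 = min(1, 0.390 + 0.000) = min(1, 0.390) = 0.390
Q ∨ (Q ⊕ 0) = max(0.390, 0.390) = 0.390
¬(Q ∨ (Q ⊕ 0)) = 1 − 0.390 = 0.610
So the left factor is ¬(Q ∨ (Q ⊕ 0)) = 0.610.
¬P = 1 − 0.533 = 0.467
So the right-hand bound is ¬P = 0.467.
The residuum of the Łukasiewicz t-norm gives the supremum: min(1, 1 − 0.610 + 0.467).
1 − 0.610 + 0.467 = 0.857, so t = min(1, 0.857) = 0.857.
Check: 0.610 ⊙ 0.857 = max(0, 0.467) = 0.467 ≤ 0.467.

0.857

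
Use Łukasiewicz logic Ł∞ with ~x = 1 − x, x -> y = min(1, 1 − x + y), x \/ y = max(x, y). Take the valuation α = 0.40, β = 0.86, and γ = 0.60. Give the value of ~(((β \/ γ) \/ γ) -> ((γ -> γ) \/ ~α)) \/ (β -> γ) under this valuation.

β \/ γ = max(0.86, 0.60) = 0.86
(β \/ γ) \/ γ = max(0.86, 0.60) = 0.86
γ -> γ = min(1, 1 − 0.60 + 0.60) = min(1, 1.00) = 1.00
~α = 1 − 0.40 = 0.60
(γ -> γ) \/ ~α = max(1.00, 0.60) = 1.00
((β \/ γ) \/ γ) -> ((γ -> γ) \/ ~α) = min(1, 1 − 0.86 + 1.00) = min(1, 1.14) = 1.00
~(((β \/ γ) \/ γ) -> ((γ -> γ) \/ ~α)) = 1 − 1.00 = 0.00
β -> γ = min(1, 1 − 0.86 + 0.60) = min(1, 0.74) = 0.74
~(((β \/ γ) \/ γ) -> ((γ -> γ) \/ ~α)) \/ (β -> γ) = max(0.00, 0.74) = 0.74

0.74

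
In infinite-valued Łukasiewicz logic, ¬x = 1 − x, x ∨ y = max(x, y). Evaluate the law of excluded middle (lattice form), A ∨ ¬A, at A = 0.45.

¬A = 1 − 0.45 = 0.55
A ∨ ¬A = max(0.45, 0.55) = 0.55
(The value 0.55 < 1 shows this instance is not satisfied; not a Ł∞-tautology — its value is max(a, 1−a).)

0.55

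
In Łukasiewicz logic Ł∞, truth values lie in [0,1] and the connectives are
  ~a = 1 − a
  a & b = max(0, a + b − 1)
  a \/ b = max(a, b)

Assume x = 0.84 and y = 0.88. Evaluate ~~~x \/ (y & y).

0.76

~x = 1 − 0.84 = 0.16
~~x = 1 − 0.16 = 0.84
~~~x = 1 − 0.84 = 0.16
y & y = max(0, 0.88 + 0.88 − 1) = max(0, 0.76) = 0.76
~~~x \/ (y & y) = max(0.16, 0.76) = 0.76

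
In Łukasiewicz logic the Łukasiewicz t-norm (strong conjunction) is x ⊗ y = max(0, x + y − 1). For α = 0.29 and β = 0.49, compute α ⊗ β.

0.00

α ⊗ β = max(0, 0.29 + 0.49 − 1) = max(0, -0.22) = 0.00
For comparison, the Gödel (minimum) t-norm min(x, y) would give 0.29.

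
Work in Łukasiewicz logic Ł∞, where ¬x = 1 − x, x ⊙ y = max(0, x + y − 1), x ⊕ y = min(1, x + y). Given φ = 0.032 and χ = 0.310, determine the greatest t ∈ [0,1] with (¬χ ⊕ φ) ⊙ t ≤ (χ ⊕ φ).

0.620

¬χ = 1 − 0.310 = 0.690
¬χ ⊕ φ = min(1, 0.690 + 0.032) = min(1, 0.722) = 0.722
So the left factor is ¬χ ⊕ φ = 0.722.
χ ⊕ φ = min(1, 0.310 + 0.032) = min(1, 0.342) = 0.342
So the right-hand bound is χ ⊕ φ = 0.342.
The residuum of the Łukasiewicz t-norm gives the supremum: min(1, 1 − 0.722 + 0.342).
1 − 0.722 + 0.342 = 0.620, so t = min(1, 0.620) = 0.620.
Check: 0.722 ⊙ 0.620 = max(0, 0.342) = 0.342 ≤ 0.342.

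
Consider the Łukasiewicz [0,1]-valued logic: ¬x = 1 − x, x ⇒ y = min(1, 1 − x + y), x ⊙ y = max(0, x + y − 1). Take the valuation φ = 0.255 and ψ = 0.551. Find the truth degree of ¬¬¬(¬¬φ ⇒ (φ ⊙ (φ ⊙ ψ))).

¬φ = 1 − 0.255 = 0.745
¬¬φ = 1 − 0.745 = 0.255
φ ⊙ ψ = max(0, 0.255 + 0.551 − 1) = max(0, -0.194) = 0.000
φ ⊙ (φ ⊙ ψ) = max(0, 0.255 + 0.000 − 1) = max(0, -0.745) = 0.000
¬¬φ ⇒ (φ ⊙ (φ ⊙ ψ)) = min(1, 1 − 0.255 + 0.000) = min(1, 0.745) = 0.745
¬(¬¬φ ⇒ (φ ⊙ (φ ⊙ ψ))) = 1 − 0.745 = 0.255
¬¬(¬¬φ ⇒ (φ ⊙ (φ ⊙ ψ))) = 1 − 0.255 = 0.745
¬¬¬(¬¬φ ⇒ (φ ⊙ (φ ⊙ ψ))) = 1 − 0.745 = 0.255

0.255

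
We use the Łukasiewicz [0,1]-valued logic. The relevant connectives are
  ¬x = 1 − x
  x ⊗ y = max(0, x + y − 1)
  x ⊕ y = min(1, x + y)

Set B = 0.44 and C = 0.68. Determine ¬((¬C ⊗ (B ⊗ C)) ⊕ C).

¬C = 1 − 0.68 = 0.32
B ⊗ C = max(0, 0.44 + 0.68 − 1) = max(0, 0.12) = 0.12
¬C ⊗ (B ⊗ C) = max(0, 0.32 + 0.12 − 1) = max(0, -0.56) = 0.00
(¬C ⊗ (B ⊗ C)) ⊕ C = min(1, 0.00 + 0.68) = min(1, 0.68) = 0.68
¬((¬C ⊗ (B ⊗ C)) ⊕ C) = 1 − 0.68 = 0.32

0.32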